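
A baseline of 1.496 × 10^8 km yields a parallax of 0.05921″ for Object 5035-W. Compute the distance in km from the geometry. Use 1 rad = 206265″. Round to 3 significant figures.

5.21 × 10^14 km

θ = 0.05921″ = 0.05921/206265 = 2.8706 × 10^-7 rad.
d = B/θ = (1.496 × 10^8) / (2.8706 × 10^-7) = 5.2115 × 10^14 km.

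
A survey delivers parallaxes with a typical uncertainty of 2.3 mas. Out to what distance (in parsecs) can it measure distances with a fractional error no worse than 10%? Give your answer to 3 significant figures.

43.5 pc

σ_d/d = σ_p/p, so the condition is σ_p/p ≤ 0.10, i.e. p ≥ σ_p/0.10.
p_min = 2.3/0.10 = 23 mas = 0.023 arcsec.
d_max = 1/p_min = 1/0.023 = 43.478 pc.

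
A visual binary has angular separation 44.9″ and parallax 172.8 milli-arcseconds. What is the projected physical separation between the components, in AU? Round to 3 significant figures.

d = 1/p = 1/0.1728″ = 5.787 pc.
At distance d (pc), an angle of θ arcsec spans θ·d AU: s = 44.9 × 5.787 = 259.84 AU.

260 AU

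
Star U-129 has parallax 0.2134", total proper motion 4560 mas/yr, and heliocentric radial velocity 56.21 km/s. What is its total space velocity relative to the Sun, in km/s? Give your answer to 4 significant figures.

115.8 km/s

d = 1/p = 1/0.2134″ = 4.686 pc.
μ = 4560 mas/yr = 4.560 ″/yr.
v_t = 4.740 μ d = 4.740 × 4.560 × 4.686 = 101.29 km/s.
v = √(v_r² + v_t²) = √(56.21² + 101.29²) = √13419.2 = 115.84 km/s.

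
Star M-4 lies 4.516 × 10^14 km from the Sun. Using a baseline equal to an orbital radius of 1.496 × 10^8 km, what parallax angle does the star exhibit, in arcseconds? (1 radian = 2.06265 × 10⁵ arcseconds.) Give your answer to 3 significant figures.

θ ≈ B/d = (1.496 × 10^8) / (4.516 × 10^14) = 3.3127 × 10^-7 rad.
In arcseconds: 3.3127 × 10^-7 × 206265 = 0.068329″.

0.0683 arcsec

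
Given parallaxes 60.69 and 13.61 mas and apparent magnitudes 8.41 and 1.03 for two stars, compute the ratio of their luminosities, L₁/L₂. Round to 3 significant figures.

L₁/L₂ = 5.62 × 10^-5

d₁ = 1/p₁ = 1/0.06069″ = 16.477 pc; d₂ = 1/p₂ = 1/0.01361″ = 73.475 pc.
M₁ = m₁ − 5 log₁₀ d₁ + 5 = 8.41 − 6.0844 + 5 = 7.3256.
M₂ = 1.03 − 9.3307 + 5 = -3.3007.
L₁/L₂ = 10^(0.4(M₂ − M₁)) = 10^(0.4 × (-10.6263)) = 10^(-4.25052) = 0.000056167.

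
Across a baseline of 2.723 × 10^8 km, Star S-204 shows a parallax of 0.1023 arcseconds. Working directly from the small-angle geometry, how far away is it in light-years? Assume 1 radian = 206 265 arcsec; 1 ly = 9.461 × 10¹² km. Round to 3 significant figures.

58.0 ly

θ = 0.1023″ = 0.1023/206265 = 4.9596 × 10^-7 rad.
d = B/θ = (2.723 × 10^8) / (4.9596 × 10^-7) = 5.4904 × 10^14 km = (5.4904 × 10^14) / (9.461 × 10^12) ly = 58.032 ly.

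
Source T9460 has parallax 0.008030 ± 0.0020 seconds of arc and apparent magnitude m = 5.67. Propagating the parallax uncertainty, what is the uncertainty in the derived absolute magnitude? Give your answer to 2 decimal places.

σ_M = 0.54 mag

M = m − 5 log₁₀ d + 5 = m + 5 log₁₀ p + 5, so ∂M/∂p = 5/(p ln 10).
σ_M = (5/ln 10) · (σ_p/p) = 2.1715 × 0.0020/0.008030 = 2.1715 × 0.24907 = 0.54086.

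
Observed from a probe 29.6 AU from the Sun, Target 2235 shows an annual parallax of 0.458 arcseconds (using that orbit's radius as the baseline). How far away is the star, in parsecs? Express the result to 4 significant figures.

64.63 pc

With baseline B (in AU) and parallax p (in arcsec), d = B/p parsecs.
d = 29.6 / 0.458 = 64.629 pc.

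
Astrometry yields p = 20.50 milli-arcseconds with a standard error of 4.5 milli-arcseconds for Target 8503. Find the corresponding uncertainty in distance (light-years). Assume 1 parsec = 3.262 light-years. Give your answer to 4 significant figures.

d = 1/p, so σ_d = σ_p / p².
σ_d = 0.00450 / (0.02050)² = 0.00450 / 0.00042025 = 10.708 pc = 10.708 × 3.262 ly = 34.929 ly.

34.93 ly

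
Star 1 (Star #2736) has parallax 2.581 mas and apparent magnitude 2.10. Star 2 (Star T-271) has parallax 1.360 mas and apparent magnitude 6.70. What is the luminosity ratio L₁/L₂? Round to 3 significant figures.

L₁/L₂ = 19.2

d₁ = 1/p₁ = 1/0.002581″ = 387.45 pc; d₂ = 1/p₂ = 1/0.001360″ = 735.29 pc.
M₁ = m₁ − 5 log₁₀ d₁ + 5 = 2.10 − 12.9411 + 5 = -5.8411.
M₂ = 6.70 − 14.3323 + 5 = -2.6323.
L₁/L₂ = 10^(0.4(M₂ − M₁)) = 10^(0.4 × 3.2088) = 10^1.28352 = 19.21.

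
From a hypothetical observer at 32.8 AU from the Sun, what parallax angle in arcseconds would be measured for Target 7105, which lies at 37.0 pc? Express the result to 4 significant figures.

0.8865 arcsec

p (arcsec) = B (AU) / d (pc).
p = 32.8 / 37.0 = 0.88649 arcsec.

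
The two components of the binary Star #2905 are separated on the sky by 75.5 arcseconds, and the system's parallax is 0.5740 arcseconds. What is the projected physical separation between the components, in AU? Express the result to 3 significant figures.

132 AU

d = 1/p = 1/0.5740″ = 1.7422 pc.
At distance d (pc), an angle of θ arcsec spans θ·d AU: s = 75.5 × 1.7422 = 131.54 AU.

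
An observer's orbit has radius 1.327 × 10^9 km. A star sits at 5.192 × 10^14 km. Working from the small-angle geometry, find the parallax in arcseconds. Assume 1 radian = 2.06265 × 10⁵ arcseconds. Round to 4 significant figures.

0.5272 arcsec

θ ≈ B/d = (1.327 × 10^9) / (5.192 × 10^14) = 2.5559 × 10^-6 rad.
In arcseconds: 2.5559 × 10^-6 × 206265 = 0.52719″.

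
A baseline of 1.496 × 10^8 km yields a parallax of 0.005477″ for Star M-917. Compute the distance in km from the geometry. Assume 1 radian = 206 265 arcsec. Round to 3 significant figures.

θ = 0.005477″ = 0.005477/206265 = 2.6553 × 10^-8 rad.
d = B/θ = (1.496 × 10^8) / (2.6553 × 10^-8) = 5.6340 × 10^15 km.

5.63 × 10^15 km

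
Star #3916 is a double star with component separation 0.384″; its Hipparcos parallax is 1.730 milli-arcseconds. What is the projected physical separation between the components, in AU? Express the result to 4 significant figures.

d = 1/p = 1/0.001730″ = 578.03 pc.
At distance d (pc), an angle of θ arcsec spans θ·d AU: s = 0.384 × 578.03 = 221.96 AU.

222.0 AU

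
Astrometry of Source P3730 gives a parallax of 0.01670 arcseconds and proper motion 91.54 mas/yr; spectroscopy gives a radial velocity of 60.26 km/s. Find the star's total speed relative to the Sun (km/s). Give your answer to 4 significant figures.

d = 1/p = 1/0.01670″ = 59.88 pc.
μ = 91.54 mas/yr = 0.09154 ″/yr.
v_t = 4.740 μ d = 4.740 × 0.09154 × 59.88 = 25.982 km/s.
v = √(v_r² + v_t²) = √(60.26² + 25.982²) = √4306.33 = 65.623 km/s.

65.62 km/s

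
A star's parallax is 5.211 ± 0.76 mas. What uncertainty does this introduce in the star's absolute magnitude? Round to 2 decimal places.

M = m − 5 log₁₀ d + 5 = m + 5 log₁₀ p + 5, so ∂M/∂p = 5/(p ln 10).
σ_M = (5/ln 10) · (σ_p/p) = 2.1715 × 0.76/5.211 = 2.1715 × 0.14585 = 0.31671.

σ_M = 0.32 mag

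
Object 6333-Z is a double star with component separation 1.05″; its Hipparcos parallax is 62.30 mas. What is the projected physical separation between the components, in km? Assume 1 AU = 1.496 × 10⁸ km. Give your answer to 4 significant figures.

d = 1/p = 1/0.06230″ = 16.051 pc.
At distance d (pc), an angle of θ arcsec spans θ·d AU: s = 1.05 × 16.051 = 16.854 AU.
= 16.854 × 1.496 × 10⁸ km = 2.5214 × 10^9 km.

2.521 × 10^9 km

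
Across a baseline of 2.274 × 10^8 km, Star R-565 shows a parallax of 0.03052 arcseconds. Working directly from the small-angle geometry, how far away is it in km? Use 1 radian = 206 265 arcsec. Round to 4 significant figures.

1.537 × 10^15 km

θ = 0.03052″ = 0.03052/206265 = 1.4796 × 10^-7 rad.
d = B/θ = (2.274 × 10^8) / (1.4796 × 10^-7) = 1.5369 × 10^15 km.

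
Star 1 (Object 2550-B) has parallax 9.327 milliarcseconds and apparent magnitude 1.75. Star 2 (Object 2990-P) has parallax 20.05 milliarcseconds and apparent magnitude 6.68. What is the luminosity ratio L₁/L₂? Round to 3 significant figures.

L₁/L₂ = 433

d₁ = 1/p₁ = 1/0.009327″ = 107.22 pc; d₂ = 1/p₂ = 1/0.02005″ = 49.875 pc.
M₁ = m₁ − 5 log₁₀ d₁ + 5 = 1.75 − 10.1514 + 5 = -3.4014.
M₂ = 6.68 − 8.4894 + 5 = 3.1906.
L₁/L₂ = 10^(0.4(M₂ − M₁)) = 10^(0.4 × 6.5920) = 10^2.63680 = 433.31.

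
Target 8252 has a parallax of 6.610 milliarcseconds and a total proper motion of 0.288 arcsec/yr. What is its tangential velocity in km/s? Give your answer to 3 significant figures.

207 km/s

d = 1/p = 1/0.006610″ = 151.29 pc.
v_t = 4.74 × μ × d = 4.74 × 0.288 × 151.29 = 206.53 km/s.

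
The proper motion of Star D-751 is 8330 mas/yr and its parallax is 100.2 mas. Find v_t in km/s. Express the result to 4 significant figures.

d = 1/p = 1/0.1002″ = 9.98 pc.
μ = 8330 mas/yr = 8.33 ″/yr.
v_t = 4.74 × μ × d = 4.74 × 8.33 × 9.98 = 394.05 km/s.

394.1 km/s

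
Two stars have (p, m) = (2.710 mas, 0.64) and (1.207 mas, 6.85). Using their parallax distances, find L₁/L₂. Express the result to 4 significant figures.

L₁/L₂ = 60.46

d₁ = 1/p₁ = 1/0.002710″ = 369 pc; d₂ = 1/p₂ = 1/0.001207″ = 828.5 pc.
M₁ = m₁ − 5 log₁₀ d₁ + 5 = 0.64 − 12.8351 + 5 = -7.1951.
M₂ = 6.85 − 14.5915 + 5 = -2.7415.
L₁/L₂ = 10^(0.4(M₂ − M₁)) = 10^(0.4 × 4.4536) = 10^1.78144 = 60.456.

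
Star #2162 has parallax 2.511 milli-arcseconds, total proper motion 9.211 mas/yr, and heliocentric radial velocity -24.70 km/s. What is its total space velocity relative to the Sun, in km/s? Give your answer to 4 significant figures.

d = 1/p = 1/0.002511″ = 398.25 pc.
μ = 9.211 mas/yr = 0.009211 ″/yr.
v_t = 4.740 μ d = 4.740 × 0.009211 × 398.25 = 17.388 km/s.
v = √(v_r² + v_t²) = √((-24.70)² + 17.388²) = √912.433 = 30.207 km/s.

30.21 km/s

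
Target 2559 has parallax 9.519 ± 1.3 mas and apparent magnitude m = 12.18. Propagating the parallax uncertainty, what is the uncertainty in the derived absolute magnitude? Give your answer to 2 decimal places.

σ_M = 0.30 mag

M = m − 5 log₁₀ d + 5 = m + 5 log₁₀ p + 5, so ∂M/∂p = 5/(p ln 10).
σ_M = (5/ln 10) · (σ_p/p) = 2.1715 × 1.3/9.519 = 2.1715 × 0.13657 = 0.29656.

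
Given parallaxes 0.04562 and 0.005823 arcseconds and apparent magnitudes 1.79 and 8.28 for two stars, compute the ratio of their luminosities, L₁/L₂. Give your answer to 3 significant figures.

d₁ = 1/p₁ = 1/0.04562″ = 21.92 pc; d₂ = 1/p₂ = 1/0.005823″ = 171.73 pc.
M₁ = m₁ − 5 log₁₀ d₁ + 5 = 1.79 − 6.7042 + 5 = 0.0858.
M₂ = 8.28 − 11.1742 + 5 = 2.1058.
L₁/L₂ = 10^(0.4(M₂ − M₁)) = 10^(0.4 × 2.0200) = 10^0.80800 = 6.4269.

L₁/L₂ = 6.43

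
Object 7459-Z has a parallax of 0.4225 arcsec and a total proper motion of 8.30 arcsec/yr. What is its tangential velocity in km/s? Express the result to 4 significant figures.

93.12 km/s

d = 1/p = 1/0.4225″ = 2.3669 pc.
v_t = 4.74 × μ × d = 4.74 × 8.30 × 2.3669 = 93.119 km/s.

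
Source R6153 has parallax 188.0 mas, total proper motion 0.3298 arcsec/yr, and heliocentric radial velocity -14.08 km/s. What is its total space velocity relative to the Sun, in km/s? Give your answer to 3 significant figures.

16.4 km/s

d = 1/p = 1/0.1880″ = 5.3191 pc.
v_t = 4.740 μ d = 4.740 × 0.3298 × 5.3191 = 8.3151 km/s.
v = √(v_r² + v_t²) = √((-14.08)² + 8.3151²) = √267.387 = 16.352 km/s.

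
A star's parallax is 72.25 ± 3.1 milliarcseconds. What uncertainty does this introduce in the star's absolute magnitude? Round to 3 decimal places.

σ_M = 0.093 mag

M = m − 5 log₁₀ d + 5 = m + 5 log₁₀ p + 5, so ∂M/∂p = 5/(p ln 10).
σ_M = (5/ln 10) · (σ_p/p) = 2.1715 × 3.1/72.25 = 2.1715 × 0.042907 = 0.093173.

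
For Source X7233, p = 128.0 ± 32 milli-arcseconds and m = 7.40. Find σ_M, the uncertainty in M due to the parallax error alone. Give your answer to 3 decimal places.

σ_M = 0.543 mag

M = m − 5 log₁₀ d + 5 = m + 5 log₁₀ p + 5, so ∂M/∂p = 5/(p ln 10).
σ_M = (5/ln 10) · (σ_p/p) = 2.1715 × 32/128.0 = 2.1715 × 0.25 = 0.54288.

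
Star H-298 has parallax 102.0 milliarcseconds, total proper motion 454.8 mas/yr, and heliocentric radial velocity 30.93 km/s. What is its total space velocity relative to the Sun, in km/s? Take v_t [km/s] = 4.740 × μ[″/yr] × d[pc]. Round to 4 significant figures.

37.46 km/s

d = 1/p = 1/0.1020″ = 9.8039 pc.
μ = 454.8 mas/yr = 0.4548 ″/yr.
v_t = 4.740 μ d = 4.740 × 0.4548 × 9.8039 = 21.135 km/s.
v = √(v_r² + v_t²) = √(30.93² + 21.135²) = √1403.35 = 37.461 km/s.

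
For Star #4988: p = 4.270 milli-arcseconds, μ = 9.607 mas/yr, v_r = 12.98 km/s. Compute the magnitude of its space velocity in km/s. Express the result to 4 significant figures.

d = 1/p = 1/0.004270″ = 234.19 pc.
μ = 9.607 mas/yr = 0.009607 ″/yr.
v_t = 4.740 μ d = 4.740 × 0.009607 × 234.19 = 10.664 km/s.
v = √(v_r² + v_t²) = √(12.98² + 10.664²) = √282.201 = 16.799 km/s.

16.80 km/s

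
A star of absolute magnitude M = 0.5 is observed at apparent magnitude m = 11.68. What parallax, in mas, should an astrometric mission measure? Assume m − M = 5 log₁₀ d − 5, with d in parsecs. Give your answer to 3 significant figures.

m − M = 11.68 − 0.5 = 11.18.
d = 10^((m−M)/5 + 1) = 10^3.236 = 1721.9 pc.
p = 1/d = 1/1721.9 = 0.00058075 arcsec = 0.58075 mas.

0.581 mas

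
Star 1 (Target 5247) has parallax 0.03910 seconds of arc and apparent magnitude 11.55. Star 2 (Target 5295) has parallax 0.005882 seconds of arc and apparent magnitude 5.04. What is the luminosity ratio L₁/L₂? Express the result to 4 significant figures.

d₁ = 1/p₁ = 1/0.03910″ = 25.575 pc; d₂ = 1/p₂ = 1/0.005882″ = 170.01 pc.
M₁ = m₁ − 5 log₁₀ d₁ + 5 = 11.55 − 7.0391 + 5 = 9.5109.
M₂ = 5.04 − 11.1524 + 5 = -1.1124.
L₁/L₂ = 10^(0.4(M₂ − M₁)) = 10^(0.4 × (-10.6233)) = 10^(-4.24932) = 0.000056322.

L₁/L₂ = 5.632 × 10^-5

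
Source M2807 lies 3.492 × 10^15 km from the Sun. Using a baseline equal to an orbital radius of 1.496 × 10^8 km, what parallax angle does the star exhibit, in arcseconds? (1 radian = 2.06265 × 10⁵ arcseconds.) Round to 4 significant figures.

0.008837 arcsec

θ ≈ B/d = (1.496 × 10^8) / (3.492 × 10^15) = 4.2841 × 10^-8 rad.
In arcseconds: 4.2841 × 10^-8 × 206265 = 0.0088366″.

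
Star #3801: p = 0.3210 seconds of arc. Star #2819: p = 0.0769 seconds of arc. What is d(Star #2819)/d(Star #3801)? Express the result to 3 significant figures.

4.17

Since d = 1/p, d_B/d_A = p_A/p_B.
= 0.3210 / 0.0769 = 4.1743.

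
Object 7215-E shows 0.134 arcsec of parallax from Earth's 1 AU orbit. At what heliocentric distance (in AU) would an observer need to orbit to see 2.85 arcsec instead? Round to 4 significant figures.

Parallax scales linearly with baseline: p ∝ B, so B = p_target / p_Earth × 1 AU.
B = 2.85 / 0.134 = 21.269 AU.

21.27 AU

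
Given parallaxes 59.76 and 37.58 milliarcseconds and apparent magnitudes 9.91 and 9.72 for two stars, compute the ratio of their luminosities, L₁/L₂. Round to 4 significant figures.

d₁ = 1/p₁ = 1/0.05976″ = 16.734 pc; d₂ = 1/p₂ = 1/0.03758″ = 26.61 pc.
M₁ = m₁ − 5 log₁₀ d₁ + 5 = 9.91 − 6.1180 + 5 = 8.7920.
M₂ = 9.72 − 7.1252 + 5 = 7.5948.
L₁/L₂ = 10^(0.4(M₂ − M₁)) = 10^(0.4 × (-1.1972)) = 10^(-0.47888) = 0.33199.

L₁/L₂ = 0.3320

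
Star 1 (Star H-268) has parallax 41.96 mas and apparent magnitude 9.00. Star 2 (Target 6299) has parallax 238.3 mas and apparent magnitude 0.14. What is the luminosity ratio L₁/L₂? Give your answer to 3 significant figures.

L₁/L₂ = 0.00922

d₁ = 1/p₁ = 1/0.04196″ = 23.832 pc; d₂ = 1/p₂ = 1/0.2383″ = 4.1964 pc.
M₁ = m₁ − 5 log₁₀ d₁ + 5 = 9.00 − 6.8858 + 5 = 7.1142.
M₂ = 0.14 − 3.1144 + 5 = 2.0256.
L₁/L₂ = 10^(0.4(M₂ − M₁)) = 10^(0.4 × (-5.0886)) = 10^(-2.03544) = 0.0092164.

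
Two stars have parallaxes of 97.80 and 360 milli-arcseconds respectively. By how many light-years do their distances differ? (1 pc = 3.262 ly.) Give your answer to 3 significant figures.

24.3 ly

d_A = 1/0.09780″ = 10.225 pc; d_B = 1/0.3600″ = 2.7778 pc.
|d_B − d_A| = |2.7778 − 10.225| = 7.4472 pc = 7.4472 × 3.262 ly = 24.293 ly.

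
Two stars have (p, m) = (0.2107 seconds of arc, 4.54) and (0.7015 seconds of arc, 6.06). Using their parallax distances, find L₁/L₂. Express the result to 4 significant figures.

L₁/L₂ = 44.95

d₁ = 1/p₁ = 1/0.2107″ = 4.7461 pc; d₂ = 1/p₂ = 1/0.7015″ = 1.4255 pc.
M₁ = m₁ − 5 log₁₀ d₁ + 5 = 4.54 − 3.3817 + 5 = 6.1583.
M₂ = 6.06 − 0.7698 + 5 = 10.2902.
L₁/L₂ = 10^(0.4(M₂ − M₁)) = 10^(0.4 × 4.1319) = 10^1.65276 = 44.953.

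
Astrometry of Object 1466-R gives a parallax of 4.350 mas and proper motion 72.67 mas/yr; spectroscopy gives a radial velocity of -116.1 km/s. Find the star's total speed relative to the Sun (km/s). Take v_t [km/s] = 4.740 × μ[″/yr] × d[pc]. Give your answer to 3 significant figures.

141 km/s

d = 1/p = 1/0.004350″ = 229.89 pc.
μ = 72.67 mas/yr = 0.07267 ″/yr.
v_t = 4.740 μ d = 4.740 × 0.07267 × 229.89 = 79.187 km/s.
v = √(v_r² + v_t²) = √((-116.1)² + 79.187²) = √19749.8 = 140.53 km/s.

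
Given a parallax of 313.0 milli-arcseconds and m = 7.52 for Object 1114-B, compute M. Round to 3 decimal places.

M = 9.998

d = 1/p = 1/0.3130″ = 3.1949 pc.
m − M = 5 log₁₀(3.1949) − 5 = 2.5223 − 5 = -2.4777.
M = m − (m − M) = 7.52 − (-2.4777) = 9.998.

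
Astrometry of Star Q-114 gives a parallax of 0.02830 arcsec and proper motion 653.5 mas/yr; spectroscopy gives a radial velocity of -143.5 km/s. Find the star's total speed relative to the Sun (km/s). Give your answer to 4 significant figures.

d = 1/p = 1/0.02830″ = 35.336 pc.
μ = 653.5 mas/yr = 0.6535 ″/yr.
v_t = 4.740 μ d = 4.740 × 0.6535 × 35.336 = 109.46 km/s.
v = √(v_r² + v_t²) = √((-143.5)² + 109.46²) = √32573.7 = 180.48 km/s.

180.5 km/s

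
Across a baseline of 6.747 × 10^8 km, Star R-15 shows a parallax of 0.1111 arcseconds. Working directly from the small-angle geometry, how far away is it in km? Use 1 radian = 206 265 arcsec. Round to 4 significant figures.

1.253 × 10^15 km

θ = 0.1111″ = 0.1111/206265 = 5.3863 × 10^-7 rad.
d = B/θ = (6.747 × 10^8) / (5.3863 × 10^-7) = 1.2526 × 10^15 km.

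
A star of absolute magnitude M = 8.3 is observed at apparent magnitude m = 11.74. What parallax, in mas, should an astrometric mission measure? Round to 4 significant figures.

20.51 mas

m − M = 11.74 − 8.3 = 3.44.
d = 10^((m−M)/5 + 1) = 10^1.688 = 48.753 pc.
p = 1/d = 1/48.753 = 0.020512 arcsec = 20.512 mas.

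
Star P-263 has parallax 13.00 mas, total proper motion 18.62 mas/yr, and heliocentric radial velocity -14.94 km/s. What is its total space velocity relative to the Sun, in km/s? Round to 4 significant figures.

d = 1/p = 1/0.01300″ = 76.923 pc.
μ = 18.62 mas/yr = 0.01862 ″/yr.
v_t = 4.740 μ d = 4.740 × 0.01862 × 76.923 = 6.7891 km/s.
v = √(v_r² + v_t²) = √((-14.94)² + 6.7891²) = √269.295 = 16.41 km/s.

16.41 km/s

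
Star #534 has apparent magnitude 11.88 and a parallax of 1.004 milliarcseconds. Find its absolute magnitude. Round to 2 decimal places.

M = 1.89

d = 1/p = 1/0.001004″ = 996.02 pc.
m − M = 5 log₁₀(996.02) − 5 = 14.9913 − 5 = 9.9913.
M = m − (m − M) = 11.88 − 9.9913 = 1.89.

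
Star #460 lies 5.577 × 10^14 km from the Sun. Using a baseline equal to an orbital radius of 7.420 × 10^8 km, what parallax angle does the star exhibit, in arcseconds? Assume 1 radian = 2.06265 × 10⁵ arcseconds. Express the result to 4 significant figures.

θ ≈ B/d = (7.420 × 10^8) / (5.577 × 10^14) = 1.3305 × 10^-6 rad.
In arcseconds: 1.3305 × 10^-6 × 206265 = 0.27444″.

0.2744 arcsec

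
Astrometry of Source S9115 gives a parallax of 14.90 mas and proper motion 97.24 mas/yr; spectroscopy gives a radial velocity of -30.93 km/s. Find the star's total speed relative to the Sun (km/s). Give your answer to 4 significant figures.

43.74 km/s

d = 1/p = 1/0.01490″ = 67.114 pc.
μ = 97.24 mas/yr = 0.09724 ″/yr.
v_t = 4.740 μ d = 4.740 × 0.09724 × 67.114 = 30.934 km/s.
v = √(v_r² + v_t²) = √((-30.93)² + 30.934²) = √1913.58 = 43.744 km/s.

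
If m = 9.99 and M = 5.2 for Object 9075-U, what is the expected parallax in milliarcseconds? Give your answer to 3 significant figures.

11.0 mas

m − M = 9.99 − 5.2 = 4.79.
d = 10^((m−M)/5 + 1) = 10^1.958 = 90.782 pc.
p = 1/d = 1/90.782 = 0.011015 arcsec = 11.015 mas.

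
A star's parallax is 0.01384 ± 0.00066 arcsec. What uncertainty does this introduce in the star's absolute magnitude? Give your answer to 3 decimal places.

M = m − 5 log₁₀ d + 5 = m + 5 log₁₀ p + 5, so ∂M/∂p = 5/(p ln 10).
σ_M = (5/ln 10) · (σ_p/p) = 2.1715 × 0.00066/0.01384 = 2.1715 × 0.047688 = 0.10355.

σ_M = 0.104 mag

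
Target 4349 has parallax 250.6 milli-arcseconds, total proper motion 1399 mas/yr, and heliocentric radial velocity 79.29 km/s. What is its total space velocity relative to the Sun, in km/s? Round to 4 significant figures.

d = 1/p = 1/0.2506″ = 3.9904 pc.
μ = 1399 mas/yr = 1.399 ″/yr.
v_t = 4.740 μ d = 4.740 × 1.399 × 3.9904 = 26.461 km/s.
v = √(v_r² + v_t²) = √(79.29² + 26.461²) = √6987.09 = 83.589 km/s.

83.59 km/s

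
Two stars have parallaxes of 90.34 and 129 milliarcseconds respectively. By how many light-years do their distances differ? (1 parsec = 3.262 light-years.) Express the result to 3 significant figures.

10.8 ly

d_A = 1/0.09034″ = 11.069 pc; d_B = 1/0.1290″ = 7.7519 pc.
|d_B − d_A| = |7.7519 − 11.069| = 3.3171 pc = 3.3171 × 3.262 ly = 10.82 ly.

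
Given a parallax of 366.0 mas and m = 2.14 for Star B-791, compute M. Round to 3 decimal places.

d = 1/p = 1/0.3660″ = 2.7322 pc.
m − M = 5 log₁₀(2.7322) − 5 = 2.1826 − 5 = -2.8174.
M = m − (m − M) = 2.14 − (-2.8174) = 4.957.

M = 4.957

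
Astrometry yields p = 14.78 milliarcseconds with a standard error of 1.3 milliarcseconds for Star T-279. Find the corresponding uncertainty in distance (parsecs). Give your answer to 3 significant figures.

d = 1/p, so σ_d = σ_p / p².
σ_d = 0.00130 / (0.01478)² = 0.00130 / 0.00021845 = 5.951 pc.

5.95 pc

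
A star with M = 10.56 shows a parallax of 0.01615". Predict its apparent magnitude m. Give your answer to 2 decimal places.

m = 14.52

d = 1/p = 1/0.01615″ = 61.92 pc.
m − M = 5 log₁₀ d − 5 = 5 log₁₀(61.92) − 5 = 8.9592 − 5 = 3.9592.
m = M + (m − M) = 10.56 + 3.9592 = 14.52.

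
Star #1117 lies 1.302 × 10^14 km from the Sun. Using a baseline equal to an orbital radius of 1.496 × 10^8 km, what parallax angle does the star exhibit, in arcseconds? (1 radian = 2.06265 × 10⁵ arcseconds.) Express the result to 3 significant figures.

θ ≈ B/d = (1.496 × 10^8) / (1.302 × 10^14) = 1.1490 × 10^-6 rad.
In arcseconds: 1.1490 × 10^-6 × 206265 = 0.237″.

0.237 arcsec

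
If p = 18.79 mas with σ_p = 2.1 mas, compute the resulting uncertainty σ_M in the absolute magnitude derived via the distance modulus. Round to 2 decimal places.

M = m − 5 log₁₀ d + 5 = m + 5 log₁₀ p + 5, so ∂M/∂p = 5/(p ln 10).
σ_M = (5/ln 10) · (σ_p/p) = 2.1715 × 2.1/18.79 = 2.1715 × 0.11176 = 0.24269.

σ_M = 0.24 mag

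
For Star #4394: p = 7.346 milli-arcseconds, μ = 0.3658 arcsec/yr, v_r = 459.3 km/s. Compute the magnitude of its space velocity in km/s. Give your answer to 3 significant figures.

516 km/s

d = 1/p = 1/0.007346″ = 136.13 pc.
v_t = 4.740 μ d = 4.740 × 0.3658 × 136.13 = 236.03 km/s.
v = √(v_r² + v_t²) = √(459.3² + 236.03²) = √266667 = 516.4 km/s.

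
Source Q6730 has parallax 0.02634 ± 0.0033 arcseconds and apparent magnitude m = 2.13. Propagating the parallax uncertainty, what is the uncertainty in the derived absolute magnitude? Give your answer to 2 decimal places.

M = m − 5 log₁₀ d + 5 = m + 5 log₁₀ p + 5, so ∂M/∂p = 5/(p ln 10).
σ_M = (5/ln 10) · (σ_p/p) = 2.1715 × 0.0033/0.02634 = 2.1715 × 0.12528 = 0.27205.

σ_M = 0.27 mag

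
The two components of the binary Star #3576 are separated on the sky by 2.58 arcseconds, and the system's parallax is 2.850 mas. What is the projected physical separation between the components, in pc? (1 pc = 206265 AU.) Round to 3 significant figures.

d = 1/p = 1/0.002850″ = 350.88 pc.
At distance d (pc), an angle of θ arcsec spans θ·d AU: s = 2.58 × 350.88 = 905.27 AU.
= 905.27 / 206265 = 0.0043889 pc.

0.00439 pc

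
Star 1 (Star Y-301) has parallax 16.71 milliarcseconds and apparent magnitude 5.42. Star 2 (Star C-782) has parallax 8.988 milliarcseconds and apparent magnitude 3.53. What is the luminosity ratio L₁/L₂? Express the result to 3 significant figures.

d₁ = 1/p₁ = 1/0.01671″ = 59.844 pc; d₂ = 1/p₂ = 1/0.008988″ = 111.26 pc.
M₁ = m₁ − 5 log₁₀ d₁ + 5 = 5.42 − 8.8851 + 5 = 1.5349.
M₂ = 3.53 − 10.2317 + 5 = -1.7017.
L₁/L₂ = 10^(0.4(M₂ − M₁)) = 10^(0.4 × (-3.2366)) = 10^(-1.29464) = 0.050741.

L₁/L₂ = 0.0507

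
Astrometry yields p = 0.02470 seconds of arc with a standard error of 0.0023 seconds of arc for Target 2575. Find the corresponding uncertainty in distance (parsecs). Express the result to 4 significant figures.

3.770 pc

d = 1/p, so σ_d = σ_p / p².
σ_d = 0.00230 / (0.02470)² = 0.00230 / 0.00061009 = 3.7699 pc.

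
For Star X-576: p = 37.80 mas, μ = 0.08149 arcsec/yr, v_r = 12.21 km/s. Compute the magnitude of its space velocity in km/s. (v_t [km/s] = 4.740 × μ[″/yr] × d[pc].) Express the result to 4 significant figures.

d = 1/p = 1/0.03780″ = 26.455 pc.
v_t = 4.740 μ d = 4.740 × 0.08149 × 26.455 = 10.219 km/s.
v = √(v_r² + v_t²) = √(12.21² + 10.219²) = √253.512 = 15.922 km/s.

15.92 km/s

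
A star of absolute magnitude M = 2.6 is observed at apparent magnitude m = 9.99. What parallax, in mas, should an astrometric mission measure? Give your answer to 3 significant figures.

m − M = 9.99 − 2.6 = 7.39.
d = 10^((m−M)/5 + 1) = 10^2.478 = 300.61 pc.
p = 1/d = 1/300.61 = 0.0033266 arcsec = 3.3266 mas.

3.33 mas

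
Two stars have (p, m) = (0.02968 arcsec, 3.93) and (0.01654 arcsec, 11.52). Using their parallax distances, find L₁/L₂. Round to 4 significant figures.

L₁/L₂ = 337.4

d₁ = 1/p₁ = 1/0.02968″ = 33.693 pc; d₂ = 1/p₂ = 1/0.01654″ = 60.459 pc.
M₁ = m₁ − 5 log₁₀ d₁ + 5 = 3.93 − 7.6377 + 5 = 1.2923.
M₂ = 11.52 − 8.9073 + 5 = 7.6127.
L₁/L₂ = 10^(0.4(M₂ − M₁)) = 10^(0.4 × 6.3204) = 10^2.52816 = 337.41.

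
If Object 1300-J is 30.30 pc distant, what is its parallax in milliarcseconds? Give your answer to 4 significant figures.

33.00 mas

p = 1/d = 1/30.3 = 0.033003 arcsec.
= 0.033003 × 1000 = 33.003 mas.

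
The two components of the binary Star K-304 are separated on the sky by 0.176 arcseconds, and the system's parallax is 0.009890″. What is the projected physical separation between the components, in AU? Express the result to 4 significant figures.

d = 1/p = 1/0.009890″ = 101.11 pc.
At distance d (pc), an angle of θ arcsec spans θ·d AU: s = 0.176 × 101.11 = 17.795 AU.

17.80 AU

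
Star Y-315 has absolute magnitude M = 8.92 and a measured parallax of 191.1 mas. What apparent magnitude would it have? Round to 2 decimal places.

m = 7.51

d = 1/p = 1/0.1911″ = 5.2329 pc.
m − M = 5 log₁₀ d − 5 = 5 log₁₀(5.2329) − 5 = 3.5937 − 5 = -1.4063.
m = M + (m − M) = 8.92 + (-1.4063) = 7.51.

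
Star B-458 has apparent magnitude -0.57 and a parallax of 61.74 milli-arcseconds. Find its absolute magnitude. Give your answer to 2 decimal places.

d = 1/p = 1/0.06174″ = 16.197 pc.
m − M = 5 log₁₀(16.197) − 5 = 6.0472 − 5 = 1.0472.
M = m − (m − M) = -0.57 − 1.0472 = -1.62.

M = -1.62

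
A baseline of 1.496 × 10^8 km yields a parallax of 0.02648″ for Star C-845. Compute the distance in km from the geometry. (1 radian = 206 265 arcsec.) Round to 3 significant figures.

1.17 × 10^15 km

θ = 0.02648″ = 0.02648/206265 = 1.2838 × 10^-7 rad.
d = B/θ = (1.496 × 10^8) / (1.2838 × 10^-7) = 1.1653 × 10^15 km.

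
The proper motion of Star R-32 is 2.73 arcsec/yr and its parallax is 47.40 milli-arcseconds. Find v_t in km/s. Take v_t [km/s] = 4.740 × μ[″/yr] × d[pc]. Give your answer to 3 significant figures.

d = 1/p = 1/0.04740″ = 21.097 pc.
v_t = 4.74 × μ × d = 4.74 × 2.73 × 21.097 = 273 km/s.

273 km/s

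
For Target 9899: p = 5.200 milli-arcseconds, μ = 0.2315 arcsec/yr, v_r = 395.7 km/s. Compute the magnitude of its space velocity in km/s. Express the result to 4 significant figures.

448.5 km/s

d = 1/p = 1/0.005200″ = 192.31 pc.
v_t = 4.740 μ d = 4.740 × 0.2315 × 192.31 = 211.02 km/s.
v = √(v_r² + v_t²) = √(395.7² + 211.02²) = √201108 = 448.45 km/s.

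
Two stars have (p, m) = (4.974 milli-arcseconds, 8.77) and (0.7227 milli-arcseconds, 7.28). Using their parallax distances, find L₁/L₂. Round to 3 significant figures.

L₁/L₂ = 0.00535

d₁ = 1/p₁ = 1/0.004974″ = 201.05 pc; d₂ = 1/p₂ = 1/0.0007227″ = 1383.7 pc.
M₁ = m₁ − 5 log₁₀ d₁ + 5 = 8.77 − 11.5165 + 5 = 2.2535.
M₂ = 7.28 − 15.7052 + 5 = -3.4252.
L₁/L₂ = 10^(0.4(M₂ − M₁)) = 10^(0.4 × (-5.6787)) = 10^(-2.27148) = 0.005352.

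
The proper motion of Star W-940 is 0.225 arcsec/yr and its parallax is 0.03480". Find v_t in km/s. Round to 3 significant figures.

30.6 km/s

d = 1/p = 1/0.03480″ = 28.736 pc.
v_t = 4.74 × μ × d = 4.74 × 0.225 × 28.736 = 30.647 km/s.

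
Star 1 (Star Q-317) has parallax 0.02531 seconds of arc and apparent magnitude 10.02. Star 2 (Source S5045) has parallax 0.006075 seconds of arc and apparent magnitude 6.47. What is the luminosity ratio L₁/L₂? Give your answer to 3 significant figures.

L₁/L₂ = 0.00219

d₁ = 1/p₁ = 1/0.02531″ = 39.51 pc; d₂ = 1/p₂ = 1/0.006075″ = 164.61 pc.
M₁ = m₁ − 5 log₁₀ d₁ + 5 = 10.02 − 7.9835 + 5 = 7.0365.
M₂ = 6.47 − 11.0823 + 5 = 0.3877.
L₁/L₂ = 10^(0.4(M₂ − M₁)) = 10^(0.4 × (-6.6488)) = 10^(-2.65952) = 0.0021902.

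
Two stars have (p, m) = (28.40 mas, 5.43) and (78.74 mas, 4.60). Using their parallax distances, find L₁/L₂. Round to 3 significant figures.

L₁/L₂ = 3.58

d₁ = 1/p₁ = 1/0.02840″ = 35.211 pc; d₂ = 1/p₂ = 1/0.07874″ = 12.7 pc.
M₁ = m₁ − 5 log₁₀ d₁ + 5 = 5.43 − 7.7334 + 5 = 2.6966.
M₂ = 4.60 − 5.5190 + 5 = 4.0810.
L₁/L₂ = 10^(0.4(M₂ − M₁)) = 10^(0.4 × 1.3844) = 10^0.55376 = 3.579.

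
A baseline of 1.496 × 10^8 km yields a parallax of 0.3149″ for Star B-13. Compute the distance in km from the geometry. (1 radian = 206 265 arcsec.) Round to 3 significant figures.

9.80 × 10^13 km

θ = 0.3149″ = 0.3149/206265 = 1.5267 × 10^-6 rad.
d = B/θ = (1.496 × 10^8) / (1.5267 × 10^-6) = 9.7989 × 10^13 km.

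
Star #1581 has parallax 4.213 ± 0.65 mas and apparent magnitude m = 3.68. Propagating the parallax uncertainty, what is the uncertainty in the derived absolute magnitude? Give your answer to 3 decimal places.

M = m − 5 log₁₀ d + 5 = m + 5 log₁₀ p + 5, so ∂M/∂p = 5/(p ln 10).
σ_M = (5/ln 10) · (σ_p/p) = 2.1715 × 0.65/4.213 = 2.1715 × 0.15428 = 0.33502.

σ_M = 0.335 mag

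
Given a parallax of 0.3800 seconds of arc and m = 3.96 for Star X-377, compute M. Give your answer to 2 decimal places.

d = 1/p = 1/0.3800″ = 2.6316 pc.
m − M = 5 log₁₀(2.6316) − 5 = 2.1011 − 5 = -2.8989.
M = m − (m − M) = 3.96 − (-2.8989) = 6.86.

M = 6.86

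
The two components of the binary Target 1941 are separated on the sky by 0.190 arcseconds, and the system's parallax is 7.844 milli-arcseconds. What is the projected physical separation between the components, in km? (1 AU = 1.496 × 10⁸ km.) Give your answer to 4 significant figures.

3.624 × 10^9 km

d = 1/p = 1/0.007844″ = 127.49 pc.
At distance d (pc), an angle of θ arcsec spans θ·d AU: s = 0.190 × 127.49 = 24.223 AU.
= 24.223 × 1.496 × 10⁸ km = 3.6238 × 10^9 km.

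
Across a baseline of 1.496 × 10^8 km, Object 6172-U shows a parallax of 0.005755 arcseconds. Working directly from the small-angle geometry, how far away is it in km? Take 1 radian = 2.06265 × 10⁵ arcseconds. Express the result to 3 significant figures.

θ = 0.005755″ = 0.005755/206265 = 2.7901 × 10^-8 rad.
d = B/θ = (1.496 × 10^8) / (2.7901 × 10^-8) = 5.3618 × 10^15 km.

5.36 × 10^15 km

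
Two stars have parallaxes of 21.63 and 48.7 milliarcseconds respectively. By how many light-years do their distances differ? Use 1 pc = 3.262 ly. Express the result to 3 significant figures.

d_A = 1/0.02163″ = 46.232 pc; d_B = 1/0.04870″ = 20.534 pc.
|d_B − d_A| = |20.534 − 46.232| = 25.698 pc = 25.698 × 3.262 ly = 83.827 ly.

83.8 ly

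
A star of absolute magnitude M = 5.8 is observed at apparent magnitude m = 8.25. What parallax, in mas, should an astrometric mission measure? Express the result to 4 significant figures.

32.36 mas

m − M = 8.25 − 5.8 = 2.45.
d = 10^((m−M)/5 + 1) = 10^1.490 = 30.903 pc.
p = 1/d = 1/30.903 = 0.032359 arcsec = 32.359 mas.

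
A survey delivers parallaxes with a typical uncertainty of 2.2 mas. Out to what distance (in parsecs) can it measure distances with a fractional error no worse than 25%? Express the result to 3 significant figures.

σ_d/d = σ_p/p, so the condition is σ_p/p ≤ 0.25, i.e. p ≥ σ_p/0.25.
p_min = 2.2/0.25 = 8.8 mas = 0.0088 arcsec.
d_max = 1/p_min = 1/0.0088 = 113.64 pc.

114 pc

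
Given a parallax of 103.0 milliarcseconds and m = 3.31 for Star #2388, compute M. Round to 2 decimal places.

d = 1/p = 1/0.1030″ = 9.7087 pc.
m − M = 5 log₁₀(9.7087) − 5 = 4.9358 − 5 = -0.0642.
M = m − (m − M) = 3.31 − (-0.0642) = 3.37.

M = 3.37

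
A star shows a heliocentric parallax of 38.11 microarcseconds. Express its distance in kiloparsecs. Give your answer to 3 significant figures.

26.2 kpc

p = 38.11 microarcseconds = 0.00003811 arcsec.
d = 1/p = 1/0.00003811 = 26240 pc.
= 26.24 kpc.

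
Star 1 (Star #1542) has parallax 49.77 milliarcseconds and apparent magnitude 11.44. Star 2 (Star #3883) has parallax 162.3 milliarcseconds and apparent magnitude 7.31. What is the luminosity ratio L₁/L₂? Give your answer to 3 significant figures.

L₁/L₂ = 0.237

d₁ = 1/p₁ = 1/0.04977″ = 20.092 pc; d₂ = 1/p₂ = 1/0.1623″ = 6.1614 pc.
M₁ = m₁ − 5 log₁₀ d₁ + 5 = 11.44 − 6.5151 + 5 = 9.9249.
M₂ = 7.31 − 3.9484 + 5 = 8.3616.
L₁/L₂ = 10^(0.4(M₂ − M₁)) = 10^(0.4 × (-1.5633)) = 10^(-0.62532) = 0.23696.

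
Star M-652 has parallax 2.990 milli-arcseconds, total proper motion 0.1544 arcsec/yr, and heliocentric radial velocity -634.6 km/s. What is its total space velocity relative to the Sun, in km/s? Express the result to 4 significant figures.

680.2 km/s

d = 1/p = 1/0.002990″ = 334.45 pc.
v_t = 4.740 μ d = 4.740 × 0.1544 × 334.45 = 244.77 km/s.
v = √(v_r² + v_t²) = √((-634.6)² + 244.77²) = √462630 = 680.17 km/s.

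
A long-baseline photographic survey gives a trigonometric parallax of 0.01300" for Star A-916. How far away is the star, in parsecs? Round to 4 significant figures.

76.92 pc

d = 1/p = 1/0.01300 = 76.923 pc.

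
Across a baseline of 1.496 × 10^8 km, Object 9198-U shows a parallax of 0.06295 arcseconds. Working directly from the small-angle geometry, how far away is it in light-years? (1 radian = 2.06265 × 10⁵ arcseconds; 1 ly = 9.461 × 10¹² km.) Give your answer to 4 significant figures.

51.81 ly

θ = 0.06295″ = 0.06295/206265 = 3.0519 × 10^-7 rad.
d = B/θ = (1.496 × 10^8) / (3.0519 × 10^-7) = 4.9019 × 10^14 km = (4.9019 × 10^14) / (9.461 × 10^12) ly = 51.812 ly.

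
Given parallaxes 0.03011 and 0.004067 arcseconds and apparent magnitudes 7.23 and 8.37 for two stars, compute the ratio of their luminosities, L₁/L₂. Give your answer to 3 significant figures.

L₁/L₂ = 0.0521

d₁ = 1/p₁ = 1/0.03011″ = 33.212 pc; d₂ = 1/p₂ = 1/0.004067″ = 245.88 pc.
M₁ = m₁ − 5 log₁₀ d₁ + 5 = 7.23 − 7.6065 + 5 = 4.6235.
M₂ = 8.37 − 11.9536 + 5 = 1.4164.
L₁/L₂ = 10^(0.4(M₂ − M₁)) = 10^(0.4 × (-3.2071)) = 10^(-1.28284) = 0.052139.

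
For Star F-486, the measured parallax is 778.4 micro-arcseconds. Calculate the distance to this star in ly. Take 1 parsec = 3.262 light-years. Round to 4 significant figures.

p = 778.4 micro-arcseconds = 0.0007784 arcsec.
d = 1/p = 1/0.0007784 = 1284.7 pc.
In light-years: 1284.7 × 3.262 = 4190.7 ly.

4191 ly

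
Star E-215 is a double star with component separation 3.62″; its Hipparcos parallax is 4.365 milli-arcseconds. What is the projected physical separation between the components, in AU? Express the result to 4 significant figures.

829.3 AU

d = 1/p = 1/0.004365″ = 229.1 pc.
At distance d (pc), an angle of θ arcsec spans θ·d AU: s = 3.62 × 229.1 = 829.34 AU.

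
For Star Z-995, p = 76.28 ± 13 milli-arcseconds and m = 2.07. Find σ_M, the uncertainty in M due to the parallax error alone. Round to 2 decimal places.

σ_M = 0.37 mag

M = m − 5 log₁₀ d + 5 = m + 5 log₁₀ p + 5, so ∂M/∂p = 5/(p ln 10).
σ_M = (5/ln 10) · (σ_p/p) = 2.1715 × 13/76.28 = 2.1715 × 0.17042 = 0.37007.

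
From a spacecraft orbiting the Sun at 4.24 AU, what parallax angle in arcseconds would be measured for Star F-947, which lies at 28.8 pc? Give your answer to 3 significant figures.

p (arcsec) = B (AU) / d (pc).
p = 4.24 / 28.8 = 0.14722 arcsec.

0.147 arcsec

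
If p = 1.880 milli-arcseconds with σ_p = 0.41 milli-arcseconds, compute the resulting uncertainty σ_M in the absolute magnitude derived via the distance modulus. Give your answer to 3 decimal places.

M = m − 5 log₁₀ d + 5 = m + 5 log₁₀ p + 5, so ∂M/∂p = 5/(p ln 10).
σ_M = (5/ln 10) · (σ_p/p) = 2.1715 × 0.41/1.880 = 2.1715 × 0.21809 = 0.47358.

σ_M = 0.474 mag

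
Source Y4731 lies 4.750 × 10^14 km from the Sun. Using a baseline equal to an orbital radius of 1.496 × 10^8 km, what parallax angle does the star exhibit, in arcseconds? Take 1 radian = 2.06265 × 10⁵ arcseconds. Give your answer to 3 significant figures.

0.0650 arcsec

θ ≈ B/d = (1.496 × 10^8) / (4.750 × 10^14) = 3.1495 × 10^-7 rad.
In arcseconds: 3.1495 × 10^-7 × 206265 = 0.064963″.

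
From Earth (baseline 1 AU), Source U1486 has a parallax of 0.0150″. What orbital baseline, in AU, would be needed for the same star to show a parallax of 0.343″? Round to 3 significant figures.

22.9 AU

Parallax scales linearly with baseline: p ∝ B, so B = p_target / p_Earth × 1 AU.
B = 0.343 / 0.0150 = 22.867 AU.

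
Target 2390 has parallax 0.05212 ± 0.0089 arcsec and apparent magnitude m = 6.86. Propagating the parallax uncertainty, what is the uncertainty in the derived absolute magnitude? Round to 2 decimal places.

σ_M = 0.37 mag

M = m − 5 log₁₀ d + 5 = m + 5 log₁₀ p + 5, so ∂M/∂p = 5/(p ln 10).
σ_M = (5/ln 10) · (σ_p/p) = 2.1715 × 0.0089/0.05212 = 2.1715 × 0.17076 = 0.37081.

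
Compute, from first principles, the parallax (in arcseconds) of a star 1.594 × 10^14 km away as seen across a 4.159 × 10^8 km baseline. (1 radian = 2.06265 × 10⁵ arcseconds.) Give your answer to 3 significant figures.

0.538 arcsec

θ ≈ B/d = (4.159 × 10^8) / (1.594 × 10^14) = 2.6092 × 10^-6 rad.
In arcseconds: 2.6092 × 10^-6 × 206265 = 0.53819″.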